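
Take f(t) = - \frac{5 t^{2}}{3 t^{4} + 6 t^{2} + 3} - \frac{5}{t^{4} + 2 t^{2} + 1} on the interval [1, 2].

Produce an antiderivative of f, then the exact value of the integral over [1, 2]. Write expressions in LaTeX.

Integrate term by term and add the pieces.
F(t) = - \frac{5 t}{3 t^{2} + 3} - \frac{10 \operatorname{atan}{\left(t \right)}}{3} is an antiderivative of f.
Check: d/dt[- \frac{5 t}{3 t^{2} + 3} - \frac{10 \operatorname{atan}{\left(t \right)}}{3}] = \frac{- 5 t^{2} - 15}{3 t^{4} + 6 t^{2} + 3}, which equals f(t).
F(2) = - \frac{10 \operatorname{atan}{\left(2 \right)}}{3} - \frac{2}{3}; F(1) = - \frac{5 \pi}{6} - \frac{5}{6}.
Integral = F(2) - F(1) = - \frac{10 \operatorname{atan}{\left(2 \right)}}{3} + \frac{1}{6} + \frac{5 \pi}{6}.

Antiderivative: F(t) = - \frac{5 t}{3 t^{2} + 3} - \frac{10 \operatorname{atan}{\left(t \right)}}{3}; value = - \frac{10 \operatorname{atan}{\left(2 \right)}}{3} + \frac{1}{6} + \frac{5 \pi}{6}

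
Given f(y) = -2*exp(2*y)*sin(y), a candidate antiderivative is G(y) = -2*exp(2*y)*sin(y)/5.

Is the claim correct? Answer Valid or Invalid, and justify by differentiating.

Invalid: d/dy[G] - f = 6*exp(2*y)*sin(y)/5 - 2*exp(2*y)*cos(y)/5, which is not 0.

d/dy[G] = -4*exp(2*y)*sin(y)/5 - 2*exp(2*y)*cos(y)/5
d/dy[G] - f(y) = 6*exp(2*y)*sin(y)/5 - 2*exp(2*y)*cos(y)/5 != 0.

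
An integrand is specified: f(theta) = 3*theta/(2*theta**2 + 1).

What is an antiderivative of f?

The substitution u = 4*theta**2 + 2 works: f is exactly (dF/du)*(du/dtheta) for that inner function.
Check: d/dtheta[3*log(2*theta**2 + 1)/4] = 3*theta/(2*theta**2 + 1) = f(theta).

An antiderivative is F(theta) = 3*log(2*theta**2 + 1)/4.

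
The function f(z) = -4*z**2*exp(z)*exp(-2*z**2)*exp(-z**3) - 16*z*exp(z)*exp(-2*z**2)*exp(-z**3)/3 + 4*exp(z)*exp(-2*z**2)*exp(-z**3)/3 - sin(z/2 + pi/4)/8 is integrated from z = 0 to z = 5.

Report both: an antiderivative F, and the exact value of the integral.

Antiderivative: F(z) = (16*exp(z)*exp(-2*z**2)*exp(-z**3) + 3*cos(z/2 + pi/4))/12; value = -4/3 + cos(pi/4 + 5/2)/4 - sqrt(2)/8 + 4*exp(-170)/3

The integrand splits into summands that can be handled one at a time.
F(z) = (16*exp(z)*exp(-2*z**2)*exp(-z**3) + 3*cos(z/2 + pi/4))/12 is an antiderivative of f.
Check: d/dz[(16*exp(z)*exp(-2*z**2)*exp(-z**3) + 3*cos(z/2 + pi/4))/12] = (-96*z**2*exp(z) - 128*z*exp(z) + 32*exp(z) - 3*exp(2*z**2)*exp(z**3)*sin(z/2 + pi/4))*exp(-2*z**2)*exp(-z**3)/24, which equals f(z).
F(5) = cos(pi/4 + 5/2)/4 + 4*exp(-170)/3; F(0) = sqrt(2)/8 + 4/3.
Integral = F(5) - F(0) = -4/3 + cos(pi/4 + 5/2)/4 - sqrt(2)/8 + 4*exp(-170)/3.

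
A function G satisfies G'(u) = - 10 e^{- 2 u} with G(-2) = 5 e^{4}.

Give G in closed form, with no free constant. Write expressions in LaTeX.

Recover the given G'(u) by differentiating a candidate G(u); any mismatch rules it out.
A general antiderivative is 5 e^{- 2 u} + C.
The condition gives C = 5 e^{4} - (5 e^{4}) = 0.
So G(u) = 5 e^{- 2 u}.
Check: d/du[5 e^{- 2 u}] = - 10 e^{- 2 u} = G'(u).

G(u) = 5 e^{- 2 u}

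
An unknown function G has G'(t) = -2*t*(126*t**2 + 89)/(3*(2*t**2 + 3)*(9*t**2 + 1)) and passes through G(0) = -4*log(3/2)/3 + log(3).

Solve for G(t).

A candidate passes only if d/dt[G] lands on the given G'(t) exactly.
A general antiderivative is -4*log(t**2 + 3/2)/3 - log(3*t**2 + 1/3) + C.
The condition gives C = -4*log(3/2)/3 + log(3) - (-4*log(3/2)/3 + log(3)) = 0.
So G(t) = -4*log(t**2 + 3/2)/3 - log(3*t**2 + 1/3).
Check: d/dt[-4*log(t**2 + 3/2)/3 - log(3*t**2 + 1/3)] = (-252*t**3 - 178*t)/(54*t**4 + 87*t**2 + 9), which equals G'(t).

G(t) = -4*log(t**2 + 3/2)/3 - log(3*t**2 + 1/3)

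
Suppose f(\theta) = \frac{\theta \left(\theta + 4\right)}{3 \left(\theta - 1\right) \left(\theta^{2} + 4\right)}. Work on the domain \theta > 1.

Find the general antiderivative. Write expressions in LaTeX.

F(\theta) = \frac{\log{\left(\frac{3 \theta}{2} - \frac{3}{2} \right)}}{3} + \frac{2 \operatorname{atan}{\left(\frac{\theta}{2} \right)}}{3} + C

Since d/d\theta undoes antidifferentiation here, F'(\theta) = f(\theta) is required of F(\theta).
Check: d/d\theta[\frac{\log{\left(\frac{3 \theta}{2} - \frac{3}{2} \right)}}{3} + \frac{2 \operatorname{atan}{\left(\frac{\theta}{2} \right)}}{3}] = \frac{\theta^{2} + 4 \theta}{3 \theta^{3} - 3 \theta^{2} + 12 \theta - 12}, which equals f(\theta).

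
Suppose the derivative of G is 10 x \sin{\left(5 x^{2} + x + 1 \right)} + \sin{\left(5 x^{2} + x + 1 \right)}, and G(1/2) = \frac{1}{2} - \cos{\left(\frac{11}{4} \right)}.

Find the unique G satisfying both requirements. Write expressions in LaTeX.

The substitution u = 5 x^{2} + x + 1 works: G'(x) is exactly (dG/du)*(du/dx) for that inner function.
A general antiderivative is - \cos{\left(5 x^{2} + x + 1 \right)} + C.
The condition gives C = \frac{1}{2} - \cos{\left(\frac{11}{4} \right)} - (- \cos{\left(\frac{11}{4} \right)}) = \frac{1}{2}.
So G(x) = \frac{1 - 2 \cos{\left(5 x^{2} + x + 1 \right)}}{2}.
Check: d/dx[\frac{1 - 2 \cos{\left(5 x^{2} + x + 1 \right)}}{2}] = 10 x \sin{\left(5 x^{2} + x + 1 \right)} + \sin{\left(5 x^{2} + x + 1 \right)} = G'(x).

G(x) = \frac{1 - 2 \cos{\left(5 x^{2} + x + 1 \right)}}{2}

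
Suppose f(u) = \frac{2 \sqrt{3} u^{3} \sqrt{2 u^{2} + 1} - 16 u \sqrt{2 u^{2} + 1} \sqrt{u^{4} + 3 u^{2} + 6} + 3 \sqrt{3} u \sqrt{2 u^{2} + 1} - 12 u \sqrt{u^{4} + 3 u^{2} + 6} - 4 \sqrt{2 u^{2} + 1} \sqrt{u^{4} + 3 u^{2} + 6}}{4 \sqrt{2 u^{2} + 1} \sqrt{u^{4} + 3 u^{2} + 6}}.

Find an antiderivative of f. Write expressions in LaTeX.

An antiderivative is F(u) = \frac{\sqrt{3} \left(- 8 \sqrt{3} u^{2} - 4 \sqrt{3} u - 6 \sqrt{3} \sqrt{2 u^{2} + 1} + 3 \sqrt{u^{4} + 3 u^{2} + 6} + 2 \sqrt{3}\right)}{12}.

Differentiate the proposed F(u) back; it has to land on f(u) exactly.
Check: d/du[\frac{\sqrt{3} \left(- 8 \sqrt{3} u^{2} - 4 \sqrt{3} u - 6 \sqrt{3} \sqrt{2 u^{2} + 1} + 3 \sqrt{u^{4} + 3 u^{2} + 6} + 2 \sqrt{3}\right)}{12}] = \frac{2 \sqrt{3} u^{3} \sqrt{2 u^{2} + 1} - 16 u \sqrt{2 u^{2} + 1} \sqrt{u^{4} + 3 u^{2} + 6} + 3 \sqrt{3} u \sqrt{2 u^{2} + 1} - 12 u \sqrt{u^{4} + 3 u^{2} + 6} - 4 \sqrt{2 u^{2} + 1} \sqrt{u^{4} + 3 u^{2} + 6}}{4 \sqrt{2 u^{2} + 1} \sqrt{u^{4} + 3 u^{2} + 6}} = f(u).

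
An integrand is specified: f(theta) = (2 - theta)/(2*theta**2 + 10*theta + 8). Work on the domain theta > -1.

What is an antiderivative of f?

The denominator factors as 2*(theta + 1)*(theta + 4); partial fractions split f into directly integrable pieces: -1/(theta + 4) + 1/(2*(theta + 1)).
Check: d/dtheta[log(theta + 1)/2 - log(theta + 4)] = (2 - theta)/(2*theta**2 + 10*theta + 8) = f(theta).

An antiderivative is F(theta) = log(theta + 1)/2 - log(theta + 4).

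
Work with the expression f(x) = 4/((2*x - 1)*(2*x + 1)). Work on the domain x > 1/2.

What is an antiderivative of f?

The denominator factors as (2*x - 1)*(2*x + 1); partial fractions split f into directly integrable pieces: -2/(2*x + 1) + 2/(2*x - 1).
Check: d/dx[log(x - 1/2) - log(x + 1/2)] = 4/(4*x**2 - 1), which equals f(x).

An antiderivative is F(x) = log(x - 1/2) - log(x + 1/2).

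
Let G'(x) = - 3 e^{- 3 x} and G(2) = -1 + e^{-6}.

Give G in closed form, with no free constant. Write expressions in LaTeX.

A first test for any G(x): its x-derivative must equal the given G'(x).
A general antiderivative is e^{- 3 x} + C.
The condition gives C = -1 + e^{-6} - (e^{-6}) = -1.
So G(x) = - \left(e^{x} - 1\right) \left(e^{2 x} + e^{x} + 1\right) e^{- 3 x}.
Check: d/dx[- \left(e^{x} - 1\right) \left(e^{2 x} + e^{x} + 1\right) e^{- 3 x}] = - 3 e^{- 3 x} = G'(x).

G(x) = - \left(e^{x} - 1\right) \left(e^{2 x} + e^{x} + 1\right) e^{- 3 x}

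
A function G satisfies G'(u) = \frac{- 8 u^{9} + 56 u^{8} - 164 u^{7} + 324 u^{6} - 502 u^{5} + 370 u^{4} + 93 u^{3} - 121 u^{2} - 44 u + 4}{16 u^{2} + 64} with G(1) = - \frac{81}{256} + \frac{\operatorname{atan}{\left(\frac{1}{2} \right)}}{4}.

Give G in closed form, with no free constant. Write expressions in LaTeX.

Any candidate G(u) must reproduce the stated G'(u) exactly.
A general antiderivative is - \left(- \frac{u^{2}}{2} + u + \frac{1}{4}\right)^{4} + \frac{\operatorname{atan}{\left(\frac{u}{2} \right)}}{4} + C.
The condition gives C = - \frac{81}{256} + \frac{\operatorname{atan}{\left(\frac{1}{2} \right)}}{4} - (- \frac{81}{256} + \frac{\operatorname{atan}{\left(\frac{1}{2} \right)}}{4}) = 0.
So G(u) = \frac{- \left(- 2 u^{2} + 4 u + 1\right)^{4} + 64 \operatorname{atan}{\left(\frac{u}{2} \right)}}{256}.
Check: d/du[\frac{- \left(- 2 u^{2} + 4 u + 1\right)^{4} + 64 \operatorname{atan}{\left(\frac{u}{2} \right)}}{256}] = \frac{- 8 u^{9} + 56 u^{8} - 164 u^{7} + 324 u^{6} - 502 u^{5} + 370 u^{4} + 93 u^{3} - 121 u^{2} - 44 u + 4}{16 u^{2} + 64} = G'(u).

G(u) = \frac{- \left(- 2 u^{2} + 4 u + 1\right)^{4} + 64 \operatorname{atan}{\left(\frac{u}{2} \right)}}{256}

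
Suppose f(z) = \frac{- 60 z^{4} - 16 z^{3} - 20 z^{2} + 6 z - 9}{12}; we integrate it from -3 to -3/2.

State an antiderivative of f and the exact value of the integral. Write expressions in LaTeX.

Any candidate F(z) must reproduce f(z) exactly when differentiated.
F(z) = - z^{5} - \frac{z^{4}}{3} - \frac{5 z^{3}}{9} + \frac{z^{2}}{4} - \frac{3 z}{4} is an antiderivative of f.
Check: d/dz[- z^{5} - \frac{z^{4}}{3} - \frac{5 z^{3}}{9} + \frac{z^{2}}{4} - \frac{3 z}{4}] = - 5 z^{4} - \frac{4 z^{3}}{3} - \frac{5 z^{2}}{3} + \frac{z}{2} - \frac{3}{4}, which equals f(z).
F(-3/2) = \frac{303}{32}; F(-3) = \frac{471}{2}.
Integral = F(-3/2) - F(-3) = - \frac{7233}{32}.

Antiderivative: F(z) = - z^{5} - \frac{z^{4}}{3} - \frac{5 z^{3}}{9} + \frac{z^{2}}{4} - \frac{3 z}{4}; value = - \frac{7233}{32}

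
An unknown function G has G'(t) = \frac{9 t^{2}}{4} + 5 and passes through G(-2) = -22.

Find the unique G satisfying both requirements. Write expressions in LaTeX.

Check a candidate G(t) by differentiating: d/dt[G] must match the given G'(t).
A general antiderivative is \frac{3 t^{3}}{4} + 5 t - 5 + C.
The condition gives C = -22 - (-21) = -1.
So G(t) = \frac{3 t^{3}}{4} + 5 t - 6.
Check: d/dt[\frac{3 t^{3}}{4} + 5 t - 6] = \frac{9 t^{2}}{4} + 5 = G'(t).

G(t) = \frac{3 t^{3}}{4} + 5 t - 6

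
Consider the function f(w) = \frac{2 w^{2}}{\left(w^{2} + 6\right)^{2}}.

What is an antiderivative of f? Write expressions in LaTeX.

Whatever form F(w) takes, F'(w) = f(w) is non-negotiable.
Check: d/dw[- \frac{2 w}{2 w^{2} + 12} + \frac{\sqrt{6} \operatorname{atan}{\left(\frac{\sqrt{6} w}{6} \right)}}{6}] = \frac{2 w^{2}}{w^{4} + 12 w^{2} + 36}, which equals f(w).

An antiderivative is F(w) = - \frac{2 w}{2 w^{2} + 12} + \frac{\sqrt{6} \operatorname{atan}{\left(\frac{\sqrt{6} w}{6} \right)}}{6}.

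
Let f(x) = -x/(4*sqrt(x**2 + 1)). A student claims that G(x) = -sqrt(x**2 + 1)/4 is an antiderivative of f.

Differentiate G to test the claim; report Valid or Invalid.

Valid. The derivative of G reproduces f.

d/dx[G] = -x/(4*sqrt(x**2 + 1))
This equals f(x) exactly, so the claim holds.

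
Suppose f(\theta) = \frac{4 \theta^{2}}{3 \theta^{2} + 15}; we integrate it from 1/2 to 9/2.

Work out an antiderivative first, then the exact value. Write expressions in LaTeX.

Antiderivative: F(\theta) = \frac{4 \theta}{3} - \frac{4 \sqrt{5} \operatorname{atan}{\left(\frac{\sqrt{5} \theta}{5} \right)}}{3}; value = - \frac{4 \sqrt{5} \operatorname{atan}{\left(\frac{9 \sqrt{5}}{10} \right)}}{3} + \frac{4 \sqrt{5} \operatorname{atan}{\left(\frac{\sqrt{5}}{10} \right)}}{3} + \frac{16}{3}

Whatever form F(\theta) takes, F'(\theta) = f(\theta) is non-negotiable.
F(\theta) = \frac{4 \theta}{3} - \frac{4 \sqrt{5} \operatorname{atan}{\left(\frac{\sqrt{5} \theta}{5} \right)}}{3} is an antiderivative of f.
Check: d/d\theta[\frac{4 \theta}{3} - \frac{4 \sqrt{5} \operatorname{atan}{\left(\frac{\sqrt{5} \theta}{5} \right)}}{3}] = \frac{4 \theta^{2}}{3 \theta^{2} + 15} = f(\theta).
F(9/2) = - \frac{4 \sqrt{5} \operatorname{atan}{\left(\frac{9 \sqrt{5}}{10} \right)}}{3} + 6; F(1/2) = - \frac{4 \sqrt{5} \operatorname{atan}{\left(\frac{\sqrt{5}}{10} \right)}}{3} + \frac{2}{3}.
Integral = F(9/2) - F(1/2) = - \frac{4 \sqrt{5} \operatorname{atan}{\left(\frac{9 \sqrt{5}}{10} \right)}}{3} + \frac{4 \sqrt{5} \operatorname{atan}{\left(\frac{\sqrt{5}}{10} \right)}}{3} + \frac{16}{3}.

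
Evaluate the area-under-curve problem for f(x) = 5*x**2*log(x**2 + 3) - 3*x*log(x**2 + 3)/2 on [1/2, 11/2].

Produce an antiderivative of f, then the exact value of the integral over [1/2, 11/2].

Integrate term by term and add the pieces.
F(x) = (-40*x**3 + 3*x**2*(20*x - 9)*log(x**2 + 3) + 27*x**2 + 360*x - 81*log(x**2 + 3) - 360*sqrt(3)*atan(sqrt(3)*x/3))/36 is an antiderivative of f.
Check: d/dx[(-40*x**3 + 3*x**2*(20*x - 9)*log(x**2 + 3) + 27*x**2 + 360*x - 81*log(x**2 + 3) - 360*sqrt(3)*atan(sqrt(3)*x/3))/36] = 5*x**2*log(x**2 + 3) - 3*x*log(x**2 + 3)/2 = f(x).
F(11/2) = -15433/144 - 10*sqrt(3)*atan(11*sqrt(3)/6) + 12113*log(133/4)/48; F(1/2) = -10*sqrt(3)*atan(sqrt(3)/6) - 107*log(13/4)/48 + 727/144.
Integral = F(11/2) - F(1/2) = -1010/9 - 10*sqrt(3)*atan(11*sqrt(3)/6) + 107*log(13/4)/48 + 10*sqrt(3)*atan(sqrt(3)/6) + 12113*log(133/4)/48.

Antiderivative: F(x) = (-40*x**3 + 3*x**2*(20*x - 9)*log(x**2 + 3) + 27*x**2 + 360*x - 81*log(x**2 + 3) - 360*sqrt(3)*atan(sqrt(3)*x/3))/36; value = -1010/9 - 10*sqrt(3)*atan(11*sqrt(3)/6) + 107*log(13/4)/48 + 10*sqrt(3)*atan(sqrt(3)/6) + 12113*log(133/4)/48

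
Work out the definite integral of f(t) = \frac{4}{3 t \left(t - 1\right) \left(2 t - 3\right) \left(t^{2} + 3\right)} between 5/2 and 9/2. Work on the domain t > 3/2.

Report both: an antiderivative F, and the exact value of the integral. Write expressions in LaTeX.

Factor the denominator (3 t \left(t - 1\right) \left(2 t - 3\right) \left(t^{2} + 3\right)) and decompose: f = \frac{t + 5}{63 \left(t^{2} + 3\right)} + \frac{64}{189 \left(2 t - 3\right)} - \frac{1}{3 \left(t - 1\right)} + \frac{4}{27 t}; each piece integrates to a log, atan, or power term.
F(t) = \frac{4 \log{\left(t \right)}}{27} + \frac{32 \log{\left(t - \frac{3}{2} \right)}}{189} - \frac{\log{\left(t - 1 \right)}}{3} + \frac{\log{\left(t^{2} + 3 \right)}}{126} + \frac{5 \sqrt{3} \operatorname{atan}{\left(\frac{\sqrt{3} t}{3} \right)}}{189} is an antiderivative of f.
Check: d/dt[\frac{4 \log{\left(t \right)}}{27} + \frac{32 \log{\left(t - \frac{3}{2} \right)}}{189} - \frac{\log{\left(t - 1 \right)}}{3} + \frac{\log{\left(t^{2} + 3 \right)}}{126} + \frac{5 \sqrt{3} \operatorname{atan}{\left(\frac{\sqrt{3} t}{3} \right)}}{189}] = \frac{4}{6 t^{5} - 15 t^{4} + 27 t^{3} - 45 t^{2} + 27 t}, which equals f(t).
F(9/2) = - \frac{\log{\left(\frac{7}{2} \right)}}{3} + \frac{\log{\left(\frac{93}{4} \right)}}{126} + \frac{5 \sqrt{3} \operatorname{atan}{\left(\frac{3 \sqrt{3}}{2} \right)}}{189} + \frac{32 \log{\left(3 \right)}}{189} + \frac{4 \log{\left(\frac{9}{2} \right)}}{27}; F(5/2) = - \frac{\log{\left(\frac{3}{2} \right)}}{3} + \frac{\log{\left(\frac{37}{4} \right)}}{126} + \frac{5 \sqrt{3} \operatorname{atan}{\left(\frac{5 \sqrt{3}}{6} \right)}}{189} + \frac{4 \log{\left(\frac{5}{2} \right)}}{27}.
Integral = F(9/2) - F(5/2) = - \frac{\log{\left(\frac{7}{2} \right)}}{3} - \frac{4 \log{\left(\frac{5}{2} \right)}}{27} - \frac{5 \sqrt{3} \operatorname{atan}{\left(\frac{5 \sqrt{3}}{6} \right)}}{189} - \frac{\log{\left(\frac{37}{4} \right)}}{126} + \frac{\log{\left(\frac{93}{4} \right)}}{126} + \frac{5 \sqrt{3} \operatorname{atan}{\left(\frac{3 \sqrt{3}}{2} \right)}}{189} + \frac{\log{\left(\frac{3}{2} \right)}}{3} + \frac{32 \log{\left(3 \right)}}{189} + \frac{4 \log{\left(\frac{9}{2} \right)}}{27}.

Antiderivative: F(t) = \frac{4 \log{\left(t \right)}}{27} + \frac{32 \log{\left(t - \frac{3}{2} \right)}}{189} - \frac{\log{\left(t - 1 \right)}}{3} + \frac{\log{\left(t^{2} + 3 \right)}}{126} + \frac{5 \sqrt{3} \operatorname{atan}{\left(\frac{\sqrt{3} t}{3} \right)}}{189}; value = - \frac{\log{\left(\frac{7}{2} \right)}}{3} - \frac{4 \log{\left(\frac{5}{2} \right)}}{27} - \frac{5 \sqrt{3} \operatorname{atan}{\left(\frac{5 \sqrt{3}}{6} \right)}}{189} - \frac{\log{\left(\frac{37}{4} \right)}}{126} + \frac{\log{\left(\frac{93}{4} \right)}}{126} + \frac{5 \sqrt{3} \operatorname{atan}{\left(\frac{3 \sqrt{3}}{2} \right)}}{189} + \frac{\log{\left(\frac{3}{2} \right)}}{3} + \frac{32 \log{\left(3 \right)}}{189} + \frac{4 \log{\left(\frac{9}{2} \right)}}{27}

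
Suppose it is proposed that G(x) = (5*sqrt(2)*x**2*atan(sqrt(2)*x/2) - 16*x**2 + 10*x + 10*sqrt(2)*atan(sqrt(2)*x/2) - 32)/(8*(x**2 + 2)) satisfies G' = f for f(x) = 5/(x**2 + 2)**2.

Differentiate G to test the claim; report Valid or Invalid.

Valid - differentiating G returns exactly f.

d/dx[G] = 5/(x**4 + 4*x**2 + 4)
This equals f(x) exactly, so the claim holds.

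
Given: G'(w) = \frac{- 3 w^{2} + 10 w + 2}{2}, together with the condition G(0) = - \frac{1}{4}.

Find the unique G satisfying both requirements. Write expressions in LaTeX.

G(w) = - \frac{2 w^{3} - 10 w^{2} - 4 w + 1}{4}

A first test for any G(w): its w-derivative must equal the given G'(w).
A general antiderivative is - \frac{w^{3}}{2} + \frac{5 w^{2}}{2} + w - \frac{5}{4} + C.
The condition gives C = - \frac{1}{4} - (- \frac{5}{4}) = 1.
So G(w) = - \frac{2 w^{3} - 10 w^{2} - 4 w + 1}{4}.
Check: d/dw[- \frac{2 w^{3} - 10 w^{2} - 4 w + 1}{4}] = - \frac{3 w^{2}}{2} + 5 w + 1, which equals G'(w).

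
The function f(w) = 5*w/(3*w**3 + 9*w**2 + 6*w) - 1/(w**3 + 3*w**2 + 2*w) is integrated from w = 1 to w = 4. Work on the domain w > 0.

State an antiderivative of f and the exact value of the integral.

Factor the denominator (3*w*(w + 1)*(w + 2)) and decompose: f = -13/(6*(w + 2)) + 8/(3*(w + 1)) - 1/(2*w); each piece integrates to a log, atan, or power term.
F(w) = -log(w)/2 + 8*log(w + 1)/3 - 13*log(w + 2)/6 is an antiderivative of f.
Check: d/dw[-log(w)/2 + 8*log(w + 1)/3 - 13*log(w + 2)/6] = (5*w - 3)/(3*w**3 + 9*w**2 + 6*w), which equals f(w).
F(4) = -13*log(6)/6 - log(4)/2 + 8*log(5)/3; F(1) = -13*log(3)/6 + 8*log(2)/3.
Integral = F(4) - F(1) = -13*log(6)/6 - 8*log(2)/3 - log(4)/2 + 13*log(3)/6 + 8*log(5)/3.

Antiderivative: F(w) = -log(w)/2 + 8*log(w + 1)/3 - 13*log(w + 2)/6; value = -13*log(6)/6 - 8*log(2)/3 - log(4)/2 + 13*log(3)/6 + 8*log(5)/3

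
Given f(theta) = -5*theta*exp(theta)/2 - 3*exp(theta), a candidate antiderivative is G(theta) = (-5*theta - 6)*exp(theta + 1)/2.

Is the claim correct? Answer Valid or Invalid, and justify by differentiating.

Invalid: d/dtheta[G] - f = -5*exp(1)*theta*exp(theta)/2 + 5*theta*exp(theta)/2 - 11*exp(1)*exp(theta)/2 + 3*exp(theta), which is not 0.

d/dtheta[G] = -5*exp(1)*theta*exp(theta)/2 - 11*exp(1)*exp(theta)/2
d/dtheta[G] - f(theta) = -5*exp(1)*theta*exp(theta)/2 + 5*theta*exp(theta)/2 - 11*exp(1)*exp(theta)/2 + 3*exp(theta) != 0.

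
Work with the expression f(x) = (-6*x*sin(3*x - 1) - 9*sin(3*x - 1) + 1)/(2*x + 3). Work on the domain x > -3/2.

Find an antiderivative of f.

Whatever form F(x) takes, F'(x) = f(x) is non-negotiable.
Check: d/dx[log(2*x + 3)/2 + cos(3*x - 1)] = (-6*x*sin(3*x - 1) - 9*sin(3*x - 1) + 1)/(2*x + 3) = f(x).

An antiderivative is F(x) = log(2*x + 3)/2 + cos(3*x - 1).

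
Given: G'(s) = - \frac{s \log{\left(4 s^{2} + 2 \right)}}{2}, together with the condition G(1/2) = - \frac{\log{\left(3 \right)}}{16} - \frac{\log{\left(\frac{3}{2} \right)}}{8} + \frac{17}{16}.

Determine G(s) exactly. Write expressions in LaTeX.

Check a candidate G(s) by differentiating: d/ds[G] must match the given G'(s).
A general antiderivative is - \frac{s^{2} \log{\left(4 s^{2} + 2 \right)}}{4} + \frac{s^{2}}{4} - \frac{\log{\left(2 s^{2} + 1 \right)}}{8} + C.
The condition gives C = - \frac{\log{\left(3 \right)}}{16} - \frac{\log{\left(\frac{3}{2} \right)}}{8} + \frac{17}{16} - (- \frac{\log{\left(3 \right)}}{16} - \frac{\log{\left(\frac{3}{2} \right)}}{8} + \frac{1}{16}) = 1.
So G(s) = - \frac{s^{2} \log{\left(4 s^{2} + 2 \right)}}{4} + \frac{s^{2}}{4} - \frac{\log{\left(2 s^{2} + 1 \right)}}{8} + 1.
Check: d/ds[- \frac{s^{2} \log{\left(4 s^{2} + 2 \right)}}{4} + \frac{s^{2}}{4} - \frac{\log{\left(2 s^{2} + 1 \right)}}{8} + 1] = - \frac{s \log{\left(2 s^{2} + 1 \right)}}{2} - \frac{s \log{\left(2 \right)}}{2}, which equals G'(s).

G(s) = - \frac{s^{2} \log{\left(4 s^{2} + 2 \right)}}{4} + \frac{s^{2}}{4} - \frac{\log{\left(2 s^{2} + 1 \right)}}{8} + 1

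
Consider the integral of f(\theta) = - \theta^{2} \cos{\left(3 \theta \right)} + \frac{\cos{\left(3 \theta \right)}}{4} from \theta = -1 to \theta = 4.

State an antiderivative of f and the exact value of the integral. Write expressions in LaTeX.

The integrand splits into summands that can be handled one at a time.
F(\theta) = - \frac{\theta^{2} \sin{\left(3 \theta \right)}}{3} - \frac{2 \theta \cos{\left(3 \theta \right)}}{9} + \frac{17 \sin{\left(3 \theta \right)}}{108} is an antiderivative of f.
Check: d/d\theta[- \frac{\theta^{2} \sin{\left(3 \theta \right)}}{3} - \frac{2 \theta \cos{\left(3 \theta \right)}}{9} + \frac{17 \sin{\left(3 \theta \right)}}{108}] = - \theta^{2} \cos{\left(3 \theta \right)} + \frac{\cos{\left(3 \theta \right)}}{4} = f(\theta).
F(4) = - \frac{8 \cos{\left(12 \right)}}{9} - \frac{559 \sin{\left(12 \right)}}{108}; F(-1) = \frac{2 \cos{\left(3 \right)}}{9} + \frac{19 \sin{\left(3 \right)}}{108}.
Integral = F(4) - F(-1) = - \frac{8 \cos{\left(12 \right)}}{9} - \frac{19 \sin{\left(3 \right)}}{108} - \frac{2 \cos{\left(3 \right)}}{9} - \frac{559 \sin{\left(12 \right)}}{108}.

Antiderivative: F(\theta) = - \frac{\theta^{2} \sin{\left(3 \theta \right)}}{3} - \frac{2 \theta \cos{\left(3 \theta \right)}}{9} + \frac{17 \sin{\left(3 \theta \right)}}{108}; value = - \frac{8 \cos{\left(12 \right)}}{9} - \frac{19 \sin{\left(3 \right)}}{108} - \frac{2 \cos{\left(3 \right)}}{9} - \frac{559 \sin{\left(12 \right)}}{108}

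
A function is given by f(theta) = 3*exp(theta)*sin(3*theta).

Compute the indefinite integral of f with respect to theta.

A candidate is checked by its d/dtheta: the result must match f(theta).
Check: d/dtheta[3*exp(theta)*sin(3*theta)/10 - 9*exp(theta)*cos(3*theta)/10] = 3*exp(theta)*sin(3*theta) = f(theta).

F(theta) = 3*exp(theta)*sin(3*theta)/10 - 9*exp(theta)*cos(3*theta)/10 + C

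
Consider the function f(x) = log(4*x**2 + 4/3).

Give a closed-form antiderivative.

An antiderivative is F(x) = x*log(4*x**2 + 4/3) - 2*x + 2*sqrt(3)*atan(sqrt(3)*x)/3.

Whatever form F(x) takes, F'(x) = f(x) is non-negotiable.
Check: d/dx[x*log(4*x**2 + 4/3) - 2*x + 2*sqrt(3)*atan(sqrt(3)*x)/3] = log(x**2 + 1/3) + 2*log(2), which equals f(x).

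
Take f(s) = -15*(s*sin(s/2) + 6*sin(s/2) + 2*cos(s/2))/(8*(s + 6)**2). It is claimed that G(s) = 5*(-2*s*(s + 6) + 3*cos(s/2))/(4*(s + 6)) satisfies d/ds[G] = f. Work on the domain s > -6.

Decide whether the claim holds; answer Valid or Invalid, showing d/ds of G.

d/ds[G] = (-20*s**2 - 15*s*sin(s/2) - 240*s - 90*sin(s/2) - 30*cos(s/2) - 720)/(8*s**2 + 96*s + 288)
d/ds[G] - f(s) = -5/2 != 0.

Invalid: d/ds[G] - f = -5/2, which is not 0.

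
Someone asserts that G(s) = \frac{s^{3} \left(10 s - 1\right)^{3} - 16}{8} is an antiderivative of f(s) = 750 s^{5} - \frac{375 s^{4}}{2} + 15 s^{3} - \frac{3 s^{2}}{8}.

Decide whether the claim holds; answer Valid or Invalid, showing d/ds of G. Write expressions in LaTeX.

d/ds[G] = 750 s^{5} - \frac{375 s^{4}}{2} + 15 s^{3} - \frac{3 s^{2}}{8}
This equals f(s) exactly, so the claim holds.

Valid - differentiating G returns exactly f.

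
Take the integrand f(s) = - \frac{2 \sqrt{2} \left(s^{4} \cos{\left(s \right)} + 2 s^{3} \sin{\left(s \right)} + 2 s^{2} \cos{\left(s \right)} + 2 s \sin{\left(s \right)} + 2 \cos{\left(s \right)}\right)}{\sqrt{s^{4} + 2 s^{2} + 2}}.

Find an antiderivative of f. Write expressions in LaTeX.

An antiderivative is F(s) = - 2 \sqrt{2 s^{4} + 4 s^{2} + 4} \sin{\left(s \right)}.

f has the shape u'v + uv' for u = - 2 \sqrt{2 s^{4} + 4 s^{2} + 4} and v = \sin{\left(s \right)} — it is the derivative of the product u*v.
Check: d/ds[- 2 \sqrt{2 s^{4} + 4 s^{2} + 4} \sin{\left(s \right)}] = \frac{- 2 \sqrt{2} s^{4} \cos{\left(s \right)} - 4 \sqrt{2} s^{3} \sin{\left(s \right)} - 4 \sqrt{2} s^{2} \cos{\left(s \right)} - 4 \sqrt{2} s \sin{\left(s \right)} - 4 \sqrt{2} \cos{\left(s \right)}}{\sqrt{s^{4} + 2 s^{2} + 2}}, which equals f(s).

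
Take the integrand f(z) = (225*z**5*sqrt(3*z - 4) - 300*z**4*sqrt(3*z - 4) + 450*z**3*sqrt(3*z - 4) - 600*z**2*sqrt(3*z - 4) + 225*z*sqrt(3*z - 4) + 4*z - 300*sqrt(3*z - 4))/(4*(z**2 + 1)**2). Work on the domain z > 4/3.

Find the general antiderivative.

F(z) = 45*z**2*sqrt(3*z - 4)/2 - 60*z*sqrt(3*z - 4) + 40*sqrt(3*z - 4) - 1/(2*z**2 + 2) + C

Any candidate F(z) must reproduce f(z) exactly when differentiated.
Check: d/dz[45*z**2*sqrt(3*z - 4)/2 - 60*z*sqrt(3*z - 4) + 40*sqrt(3*z - 4) - 1/(2*z**2 + 2)] = (675*z**6 - 1800*z**5 + 2550*z**4 - 3600*z**3 + 3075*z**2 + 4*z*sqrt(3*z - 4) - 1800*z + 1200)/(4*z**4*sqrt(3*z - 4) + 8*z**2*sqrt(3*z - 4) + 4*sqrt(3*z - 4)), which equals f(z).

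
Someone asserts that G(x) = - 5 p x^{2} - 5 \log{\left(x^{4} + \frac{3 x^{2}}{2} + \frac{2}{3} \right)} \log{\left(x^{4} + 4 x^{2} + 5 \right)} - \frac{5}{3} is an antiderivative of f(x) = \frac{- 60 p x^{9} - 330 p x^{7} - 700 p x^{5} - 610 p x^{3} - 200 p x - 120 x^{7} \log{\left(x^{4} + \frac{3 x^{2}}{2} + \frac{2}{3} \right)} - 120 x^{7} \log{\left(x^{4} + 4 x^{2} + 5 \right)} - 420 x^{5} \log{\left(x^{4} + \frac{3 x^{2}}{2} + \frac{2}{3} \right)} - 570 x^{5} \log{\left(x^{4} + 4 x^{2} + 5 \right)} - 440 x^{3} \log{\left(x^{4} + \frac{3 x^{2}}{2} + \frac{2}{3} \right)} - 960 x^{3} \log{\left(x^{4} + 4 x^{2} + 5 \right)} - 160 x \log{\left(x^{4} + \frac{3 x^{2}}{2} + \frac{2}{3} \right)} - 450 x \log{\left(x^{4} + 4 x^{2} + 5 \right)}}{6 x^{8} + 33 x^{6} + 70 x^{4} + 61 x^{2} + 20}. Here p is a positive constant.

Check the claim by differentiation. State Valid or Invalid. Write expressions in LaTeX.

d/dx[G] = \frac{- 60 p x^{9} - 330 p x^{7} - 700 p x^{5} - 610 p x^{3} - 200 p x - 120 x^{7} \log{\left(x^{4} + \frac{3 x^{2}}{2} + \frac{2}{3} \right)} - 120 x^{7} \log{\left(x^{4} + 4 x^{2} + 5 \right)} - 420 x^{5} \log{\left(x^{4} + \frac{3 x^{2}}{2} + \frac{2}{3} \right)} - 570 x^{5} \log{\left(x^{4} + 4 x^{2} + 5 \right)} - 440 x^{3} \log{\left(x^{4} + \frac{3 x^{2}}{2} + \frac{2}{3} \right)} - 960 x^{3} \log{\left(x^{4} + 4 x^{2} + 5 \right)} - 160 x \log{\left(x^{4} + \frac{3 x^{2}}{2} + \frac{2}{3} \right)} - 450 x \log{\left(x^{4} + 4 x^{2} + 5 \right)}}{6 x^{8} + 33 x^{6} + 70 x^{4} + 61 x^{2} + 20}
This equals f(x) exactly, so the claim holds.

Valid - the claim checks out under differentiation.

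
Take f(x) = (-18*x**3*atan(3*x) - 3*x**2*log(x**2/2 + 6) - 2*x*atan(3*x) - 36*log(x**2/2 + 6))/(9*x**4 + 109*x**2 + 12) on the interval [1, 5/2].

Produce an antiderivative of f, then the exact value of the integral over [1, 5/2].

Antiderivative: F(x) = -log(x**2/2 + 6)*atan(3*x); value = -log(73/8)*atan(15/2) + log(13/2)*atan(3)

f has the shape u'v + uv' for u = -atan(3*x) and v = log(x**2/2 + 6) — it is the derivative of the product u*v.
F(x) = -log(x**2/2 + 6)*atan(3*x) is an antiderivative of f.
Check: d/dx[-log(x**2/2 + 6)*atan(3*x)] = (-18*x**3*atan(3*x) - 3*x**2*log(x**2/2 + 6) - 2*x*atan(3*x) - 36*log(x**2/2 + 6))/(9*x**4 + 109*x**2 + 12) = f(x).
F(5/2) = -log(73/8)*atan(15/2); F(1) = -log(13/2)*atan(3).
Integral = F(5/2) - F(1) = -log(73/8)*atan(15/2) + log(13/2)*atan(3).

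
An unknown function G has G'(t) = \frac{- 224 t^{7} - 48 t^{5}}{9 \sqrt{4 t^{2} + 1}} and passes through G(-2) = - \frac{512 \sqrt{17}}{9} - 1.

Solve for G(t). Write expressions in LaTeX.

Recognize the product-rule pattern: G'(t) = u'v + uv' with u = - \frac{8 t^{6}}{9}, v = \sqrt{4 t^{2} + 1}, so integration by parts undoes it.
A general antiderivative is - \frac{8 t^{6} \sqrt{4 t^{2} + 1}}{9} + C.
The condition gives C = - \frac{512 \sqrt{17}}{9} - 1 - (- \frac{512 \sqrt{17}}{9}) = -1.
So G(t) = - \frac{8 t^{6} \sqrt{4 t^{2} + 1}}{9} - 1.
Check: d/dt[- \frac{8 t^{6} \sqrt{4 t^{2} + 1}}{9} - 1] = \frac{- 224 t^{7} - 48 t^{5}}{9 \sqrt{4 t^{2} + 1}} = G'(t).

G(t) = - \frac{8 t^{6} \sqrt{4 t^{2} + 1}}{9} - 1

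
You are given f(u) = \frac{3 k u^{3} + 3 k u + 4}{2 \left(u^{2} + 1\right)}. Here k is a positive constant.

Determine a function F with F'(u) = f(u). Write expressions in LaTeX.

Recover f(u) by differentiating a candidate F(u); any mismatch rules it out.
Check: d/du[\frac{3 k u^{2}}{4} + 2 \operatorname{atan}{\left(u \right)}] = \frac{3 k u^{3} + 3 k u + 4}{2 u^{2} + 2}, which equals f(u).

An antiderivative is F(u) = \frac{3 k u^{2}}{4} + 2 \operatorname{atan}{\left(u \right)}.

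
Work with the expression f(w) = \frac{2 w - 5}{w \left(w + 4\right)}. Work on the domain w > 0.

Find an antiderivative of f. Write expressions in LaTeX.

An antiderivative is F(w) = - \frac{5 \log{\left(w \right)}}{4} + \frac{13 \log{\left(w + 4 \right)}}{4}.

The denominator factors as w \left(w + 4\right); partial fractions split f into directly integrable pieces: \frac{13}{4 \left(w + 4\right)} - \frac{5}{4 w}.
Check: d/dw[- \frac{5 \log{\left(w \right)}}{4} + \frac{13 \log{\left(w + 4 \right)}}{4}] = \frac{2 w - 5}{w^{2} + 4 w}, which equals f(w).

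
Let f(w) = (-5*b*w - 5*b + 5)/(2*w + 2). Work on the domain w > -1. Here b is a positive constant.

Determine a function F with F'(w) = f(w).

Differentiate the proposed F(w) back; it has to land on f(w) exactly.
Check: d/dw[-5*b*w/2 + 5*log(w + 1)/2] = (-5*b*w - 5*b + 5)/(2*w + 2) = f(w).

An antiderivative is F(w) = -5*b*w/2 + 5*log(w + 1)/2.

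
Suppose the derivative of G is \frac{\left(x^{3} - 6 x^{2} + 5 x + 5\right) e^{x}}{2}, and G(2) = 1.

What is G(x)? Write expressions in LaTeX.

Recognize the product-rule pattern: G'(x) = u'v + uv' with u = \frac{x^{3}}{2} - \frac{9 x^{2}}{2} + \frac{23 x}{2} - 9, v = e^{x}, so integration by parts undoes it.
A general antiderivative is \frac{\left(x^{3} - 9 x^{2} + 23 x - 18\right) e^{x}}{2} + C.
The condition gives C = 1 - (0) = 1.
So G(x) = \frac{x^{3} e^{x}}{2} - \frac{9 x^{2} e^{x}}{2} + \frac{23 x e^{x}}{2} - 9 e^{x} + 1.
Check: d/dx[\frac{x^{3} e^{x}}{2} - \frac{9 x^{2} e^{x}}{2} + \frac{23 x e^{x}}{2} - 9 e^{x} + 1] = \frac{x^{3} e^{x}}{2} - 3 x^{2} e^{x} + \frac{5 x e^{x}}{2} + \frac{5 e^{x}}{2}, which equals G'(x).

G(x) = \frac{x^{3} e^{x}}{2} - \frac{9 x^{2} e^{x}}{2} + \frac{23 x e^{x}}{2} - 9 e^{x} + 1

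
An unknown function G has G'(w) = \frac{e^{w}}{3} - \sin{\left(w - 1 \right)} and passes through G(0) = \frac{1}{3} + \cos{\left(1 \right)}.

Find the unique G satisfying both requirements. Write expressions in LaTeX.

Integrate term by term and add the pieces.
A general antiderivative is \frac{e^{w}}{3} + \cos{\left(w - 1 \right)} + C.
The condition gives C = \frac{1}{3} + \cos{\left(1 \right)} - (\frac{1}{3} + \cos{\left(1 \right)}) = 0.
So G(w) = \frac{e^{w} + 3 \cos{\left(w - 1 \right)}}{3}.
Check: d/dw[\frac{e^{w} + 3 \cos{\left(w - 1 \right)}}{3}] = \frac{e^{w}}{3} - \sin{\left(w - 1 \right)} = G'(w).

G(w) = \frac{e^{w} + 3 \cos{\left(w - 1 \right)}}{3}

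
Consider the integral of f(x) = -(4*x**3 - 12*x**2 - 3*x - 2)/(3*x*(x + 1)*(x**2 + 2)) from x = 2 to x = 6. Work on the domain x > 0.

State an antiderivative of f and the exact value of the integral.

Antiderivative: F(x) = log(x)/3 - 5*log(x + 1)/3 + 11*sqrt(2)*atan(sqrt(2)*x/2)/6; value = -5*log(7)/3 - 11*sqrt(2)*atan(sqrt(2))/6 - log(2)/3 + log(6)/3 + 5*log(3)/3 + 11*sqrt(2)*atan(3*sqrt(2))/6

Factor the denominator (3*x*(x + 1)*(x**2 + 2)) and decompose: f = 11/(3*(x**2 + 2)) - 5/(3*(x + 1)) + 1/(3*x); each piece integrates to a log, atan, or power term.
F(x) = log(x)/3 - 5*log(x + 1)/3 + 11*sqrt(2)*atan(sqrt(2)*x/2)/6 is an antiderivative of f.
Check: d/dx[log(x)/3 - 5*log(x + 1)/3 + 11*sqrt(2)*atan(sqrt(2)*x/2)/6] = (-4*x**3 + 12*x**2 + 3*x + 2)/(3*x**4 + 3*x**3 + 6*x**2 + 6*x), which equals f(x).
F(6) = -5*log(7)/3 + log(6)/3 + 11*sqrt(2)*atan(3*sqrt(2))/6; F(2) = -5*log(3)/3 + log(2)/3 + 11*sqrt(2)*atan(sqrt(2))/6.
Integral = F(6) - F(2) = -5*log(7)/3 - 11*sqrt(2)*atan(sqrt(2))/6 - log(2)/3 + log(6)/3 + 5*log(3)/3 + 11*sqrt(2)*atan(3*sqrt(2))/6.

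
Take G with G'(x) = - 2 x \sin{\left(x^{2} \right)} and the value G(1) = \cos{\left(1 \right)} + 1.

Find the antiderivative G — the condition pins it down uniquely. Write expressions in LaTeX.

G(x) = \cos{\left(x^{2} \right)} + 1

The proposed G(x) is checked by its d/dx: the result must match the given G'(x).
A general antiderivative is \cos{\left(x^{2} \right)} + C.
The condition gives C = \cos{\left(1 \right)} + 1 - (\cos{\left(1 \right)}) = 1.
So G(x) = \cos{\left(x^{2} \right)} + 1.
Check: d/dx[\cos{\left(x^{2} \right)} + 1] = - 2 x \sin{\left(x^{2} \right)} = G'(x).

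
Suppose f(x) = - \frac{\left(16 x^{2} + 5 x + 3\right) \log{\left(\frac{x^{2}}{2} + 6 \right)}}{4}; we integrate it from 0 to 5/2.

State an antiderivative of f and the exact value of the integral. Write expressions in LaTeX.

Differentiate the proposed F(x) back; it has to land on f(x) exactly.
F(x) = \frac{8 x^{3}}{9} + \frac{5 x^{2}}{8} - \frac{61 x}{2} + \left(- \frac{4 x^{3}}{3} - \frac{5 x^{2}}{8} - \frac{3 x}{4}\right) \log{\left(\frac{x^{2}}{2} + 6 \right)} - \frac{15 \log{\left(x^{2} + 12 \right)}}{2} + 61 \sqrt{3} \operatorname{atan}{\left(\frac{\sqrt{3} x}{6} \right)} is an antiderivative of f.
Check: d/dx[\frac{8 x^{3}}{9} + \frac{5 x^{2}}{8} - \frac{61 x}{2} + \left(- \frac{4 x^{3}}{3} - \frac{5 x^{2}}{8} - \frac{3 x}{4}\right) \log{\left(\frac{x^{2}}{2} + 6 \right)} - \frac{15 \log{\left(x^{2} + 12 \right)}}{2} + 61 \sqrt{3} \operatorname{atan}{\left(\frac{\sqrt{3} x}{6} \right)}] = - 4 x^{2} \log{\left(\frac{x^{2}}{2} + 6 \right)} - \frac{5 x \log{\left(\frac{x^{2}}{2} + 6 \right)}}{4} - \frac{3 \log{\left(\frac{x^{2}}{2} + 6 \right)}}{4}, which equals f(x).
F(5/2) = - \frac{2555 \log{\left(\frac{73}{8} \right)}}{96} - \frac{16835}{288} - \frac{15 \log{\left(\frac{73}{4} \right)}}{2} + 61 \sqrt{3} \operatorname{atan}{\left(\frac{5 \sqrt{3}}{12} \right)}; F(0) = - \frac{15 \log{\left(12 \right)}}{2}.
Integral = F(5/2) - F(0) = - \frac{2555 \log{\left(\frac{73}{8} \right)}}{96} - \frac{16835}{288} - \frac{15 \log{\left(\frac{73}{4} \right)}}{2} + \frac{15 \log{\left(12 \right)}}{2} + 61 \sqrt{3} \operatorname{atan}{\left(\frac{5 \sqrt{3}}{12} \right)}.

Antiderivative: F(x) = \frac{8 x^{3}}{9} + \frac{5 x^{2}}{8} - \frac{61 x}{2} + \left(- \frac{4 x^{3}}{3} - \frac{5 x^{2}}{8} - \frac{3 x}{4}\right) \log{\left(\frac{x^{2}}{2} + 6 \right)} - \frac{15 \log{\left(x^{2} + 12 \right)}}{2} + 61 \sqrt{3} \operatorname{atan}{\left(\frac{\sqrt{3} x}{6} \right)}; value = - \frac{2555 \log{\left(\frac{73}{8} \right)}}{96} - \frac{16835}{288} - \frac{15 \log{\left(\frac{73}{4} \right)}}{2} + \frac{15 \log{\left(12 \right)}}{2} + 61 \sqrt{3} \operatorname{atan}{\left(\frac{5 \sqrt{3}}{12} \right)}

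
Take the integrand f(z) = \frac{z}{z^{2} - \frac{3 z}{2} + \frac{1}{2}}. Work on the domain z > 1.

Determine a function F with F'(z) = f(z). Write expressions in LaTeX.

Factor the denominator (\left(z - 1\right) \left(2 z - 1\right)) and decompose: f = - \frac{2}{2 z - 1} + \frac{2}{z - 1}; each piece integrates to a log, atan, or power term.
Check: d/dz[2 \log{\left(z - 1 \right)} - \log{\left(z - \frac{1}{2} \right)}] = \frac{2 z}{2 z^{2} - 3 z + 1}, which equals f(z).

An antiderivative is F(z) = 2 \log{\left(z - 1 \right)} - \log{\left(z - \frac{1}{2} \right)}.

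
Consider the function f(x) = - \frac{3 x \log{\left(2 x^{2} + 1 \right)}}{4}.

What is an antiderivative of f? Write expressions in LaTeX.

An antiderivative is F(x) = \frac{3 \left(- 2 x^{2} \log{\left(2 x^{2} + 1 \right)} + 2 x^{2} - \log{\left(2 x^{2} + 1 \right)}\right)}{16}.

Since d/dx undoes antidifferentiation here, F'(x) = f(x) is required of F(x).
Check: d/dx[\frac{3 \left(- 2 x^{2} \log{\left(2 x^{2} + 1 \right)} + 2 x^{2} - \log{\left(2 x^{2} + 1 \right)}\right)}{16}] = - \frac{3 x \log{\left(2 x^{2} + 1 \right)}}{4} = f(x).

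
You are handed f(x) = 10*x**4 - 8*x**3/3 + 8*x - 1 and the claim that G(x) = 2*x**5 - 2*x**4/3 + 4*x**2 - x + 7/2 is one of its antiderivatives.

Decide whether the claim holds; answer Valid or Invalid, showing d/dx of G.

Valid - the claim checks out under differentiation.

d/dx[G] = 10*x**4 - 8*x**3/3 + 8*x - 1
This equals f(x) exactly, so the claim holds.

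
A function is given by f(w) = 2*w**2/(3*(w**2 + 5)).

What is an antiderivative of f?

An antiderivative is F(w) = 2*(w - sqrt(5)*atan(sqrt(5)*w/5))/3.

For F(w) to be correct the identity F'(w) - f(w) = 0 must hold.
Check: d/dw[2*(w - sqrt(5)*atan(sqrt(5)*w/5))/3] = 2*w**2/(3*w**2 + 15), which equals f(w).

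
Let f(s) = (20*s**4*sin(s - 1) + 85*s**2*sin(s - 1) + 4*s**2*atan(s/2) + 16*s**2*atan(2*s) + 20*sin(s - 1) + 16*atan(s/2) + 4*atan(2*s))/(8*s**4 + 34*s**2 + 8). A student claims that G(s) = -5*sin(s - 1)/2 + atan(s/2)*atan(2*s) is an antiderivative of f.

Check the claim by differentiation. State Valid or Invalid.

Invalid: d/ds[G] - f = -5*sin(s - 1)/2 - 5*cos(s - 1)/2, which is not 0.

d/ds[G] = (-20*s**4*cos(s - 1) - 85*s**2*cos(s - 1) + 4*s**2*atan(s/2) + 16*s**2*atan(2*s) - 20*cos(s - 1) + 16*atan(s/2) + 4*atan(2*s))/(8*s**4 + 34*s**2 + 8)
d/ds[G] - f(s) = -5*sin(s - 1)/2 - 5*cos(s - 1)/2 != 0.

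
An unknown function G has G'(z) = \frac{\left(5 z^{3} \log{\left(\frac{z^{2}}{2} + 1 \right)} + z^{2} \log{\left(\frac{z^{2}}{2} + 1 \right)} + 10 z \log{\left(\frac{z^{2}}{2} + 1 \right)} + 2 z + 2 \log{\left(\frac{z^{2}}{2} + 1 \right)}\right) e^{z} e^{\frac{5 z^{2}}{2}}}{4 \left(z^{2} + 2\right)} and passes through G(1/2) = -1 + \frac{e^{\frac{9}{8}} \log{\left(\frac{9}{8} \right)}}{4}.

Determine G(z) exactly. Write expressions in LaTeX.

G'(z) has the shape u'v + uv' for u = \frac{e^{\frac{5 z^{2}}{2} + z}}{4} and v = \log{\left(\frac{z^{2}}{2} + 1 \right)} — it is the derivative of the product u*v.
A general antiderivative is \frac{e^{\frac{5 z^{2}}{2} + z} \log{\left(\frac{z^{2}}{2} + 1 \right)}}{4} + C.
The condition gives C = -1 + \frac{e^{\frac{9}{8}} \log{\left(\frac{9}{8} \right)}}{4} - (\frac{e^{\frac{9}{8}} \log{\left(\frac{9}{8} \right)}}{4}) = -1.
So G(z) = \frac{e^{z} e^{\frac{5 z^{2}}{2}} \log{\left(\frac{z^{2}}{2} + 1 \right)}}{4} - 1.
Check: d/dz[\frac{e^{z} e^{\frac{5 z^{2}}{2}} \log{\left(\frac{z^{2}}{2} + 1 \right)}}{4} - 1] = \frac{5 z^{3} e^{z} e^{\frac{5 z^{2}}{2}} \log{\left(\frac{z^{2}}{2} + 1 \right)} + z^{2} e^{z} e^{\frac{5 z^{2}}{2}} \log{\left(\frac{z^{2}}{2} + 1 \right)} + 10 z e^{z} e^{\frac{5 z^{2}}{2}} \log{\left(\frac{z^{2}}{2} + 1 \right)} + 2 z e^{z} e^{\frac{5 z^{2}}{2}} + 2 e^{z} e^{\frac{5 z^{2}}{2}} \log{\left(\frac{z^{2}}{2} + 1 \right)}}{4 z^{2} + 8}, which equals G'(z).

G(z) = \frac{e^{z} e^{\frac{5 z^{2}}{2}} \log{\left(\frac{z^{2}}{2} + 1 \right)}}{4} - 1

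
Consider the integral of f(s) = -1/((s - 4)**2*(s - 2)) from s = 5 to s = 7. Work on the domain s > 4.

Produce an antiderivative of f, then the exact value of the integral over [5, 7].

Antiderivative: F(s) = ((s - 4)*log(s - 4) - (s - 4)*log(s - 2) + 2)/(4*(s - 4)); value = -log(5)/4 - 1/3 + log(3)/2

The denominator factors as (s - 4)**2*(s - 2); partial fractions split f into directly integrable pieces: -1/(4*(s - 2)) + 1/(4*(s - 4)) - 1/(2*(s - 4)**2).
F(s) = ((s - 4)*log(s - 4) - (s - 4)*log(s - 2) + 2)/(4*(s - 4)) is an antiderivative of f.
Check: d/ds[((s - 4)*log(s - 4) - (s - 4)*log(s - 2) + 2)/(4*(s - 4))] = -1/(s**3 - 10*s**2 + 32*s - 32), which equals f(s).
F(7) = -log(5)/4 + 1/6 + log(3)/4; F(5) = 1/2 - log(3)/4.
Integral = F(7) - F(5) = -log(5)/4 - 1/3 + log(3)/2.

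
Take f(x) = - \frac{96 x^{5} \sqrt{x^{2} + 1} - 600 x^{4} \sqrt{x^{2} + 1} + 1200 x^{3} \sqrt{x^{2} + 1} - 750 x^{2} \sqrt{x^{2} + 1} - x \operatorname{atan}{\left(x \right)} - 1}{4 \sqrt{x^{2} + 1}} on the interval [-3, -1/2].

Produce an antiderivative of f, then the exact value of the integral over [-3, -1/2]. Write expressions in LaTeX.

Since d/dx undoes antidifferentiation here, F'(x) = f(x) is required of F(x).
F(x) = - 4 x^{6} + 30 x^{5} - 75 x^{4} + \frac{125 x^{3}}{2} + \frac{\sqrt{x^{2} + 1} \operatorname{atan}{\left(x \right)}}{4} is an antiderivative of f.
Check: d/dx[- 4 x^{6} + 30 x^{5} - 75 x^{4} + \frac{125 x^{3}}{2} + \frac{\sqrt{x^{2} + 1} \operatorname{atan}{\left(x \right)}}{4}] = \frac{- 96 x^{5} \sqrt{x^{2} + 1} + 600 x^{4} \sqrt{x^{2} + 1} - 1200 x^{3} \sqrt{x^{2} + 1} + 750 x^{2} \sqrt{x^{2} + 1} + x \operatorname{atan}{\left(x \right)} + 1}{4 \sqrt{x^{2} + 1}}, which equals f(x).
F(-1/2) = - \frac{27}{2} - \frac{\sqrt{5} \operatorname{atan}{\left(\frac{1}{2} \right)}}{8}; F(-3) = - \frac{35937}{2} - \frac{\sqrt{10} \operatorname{atan}{\left(3 \right)}}{4}.
Integral = F(-1/2) - F(-3) = - \frac{\sqrt{5} \operatorname{atan}{\left(\frac{1}{2} \right)}}{8} + \frac{\sqrt{10} \operatorname{atan}{\left(3 \right)}}{4} + 17955.

Antiderivative: F(x) = - 4 x^{6} + 30 x^{5} - 75 x^{4} + \frac{125 x^{3}}{2} + \frac{\sqrt{x^{2} + 1} \operatorname{atan}{\left(x \right)}}{4}; value = - \frac{\sqrt{5} \operatorname{atan}{\left(\frac{1}{2} \right)}}{8} + \frac{\sqrt{10} \operatorname{atan}{\left(3 \right)}}{4} + 17955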